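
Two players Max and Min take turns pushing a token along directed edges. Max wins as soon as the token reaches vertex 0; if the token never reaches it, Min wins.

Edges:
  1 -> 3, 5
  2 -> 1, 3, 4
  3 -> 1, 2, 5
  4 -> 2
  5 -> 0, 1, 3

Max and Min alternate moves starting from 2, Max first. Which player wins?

Min

Track states (vertex, player-to-move).
A0 = {(0,Max), (0,Min)}
A1: add {(5,Max)}.
A2 = A1; e.g. (1,Max) stays out. (2,Max) never enters ⇒ Min avoids the target.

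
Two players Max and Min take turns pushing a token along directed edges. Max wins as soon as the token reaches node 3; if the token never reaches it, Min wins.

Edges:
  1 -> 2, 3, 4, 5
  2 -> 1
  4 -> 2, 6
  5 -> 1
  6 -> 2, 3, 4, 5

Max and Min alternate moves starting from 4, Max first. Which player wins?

Track states (vertex, player-to-move).
A0 = {(3,Max), (3,Min)}
A1: add {(1,Max), (6,Max)}.
A2: add {(2,Min), (5,Min)}.
A3: add {(4,Max)}.
(4,Max) ∈ A3 ⇒ Max forces the target.

Max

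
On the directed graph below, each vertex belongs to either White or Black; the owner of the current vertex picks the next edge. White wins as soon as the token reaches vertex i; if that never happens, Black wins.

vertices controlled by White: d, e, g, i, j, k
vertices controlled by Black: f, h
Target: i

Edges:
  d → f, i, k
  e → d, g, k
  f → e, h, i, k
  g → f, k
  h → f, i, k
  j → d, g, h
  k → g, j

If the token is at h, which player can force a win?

A0 = {i}
A1: add {d} — d (White) has d→i.
A2: add {e, j} — e (White) has e→d; j (White) has j→d.
A3: add {k} — k (White) has k→j.
A4: add {g} — g (White) has g→k.
A5 = A4; e.g. f (Black) can still go to h. Fixed point.
h never enters the attractor, so Black can avoid the target forever.

Black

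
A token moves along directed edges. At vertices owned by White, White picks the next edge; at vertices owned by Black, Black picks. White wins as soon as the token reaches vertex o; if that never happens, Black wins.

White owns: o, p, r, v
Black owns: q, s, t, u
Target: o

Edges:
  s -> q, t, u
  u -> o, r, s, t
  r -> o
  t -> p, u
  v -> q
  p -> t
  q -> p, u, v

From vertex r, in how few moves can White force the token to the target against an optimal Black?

A0 = {o}
A1: add {r} — r (White) has r→o.
A2 = A1; e.g. p (White) has no edge into A1. Fixed point.
r enters the attractor at level 1, so White can force the target in 1 move from there.

1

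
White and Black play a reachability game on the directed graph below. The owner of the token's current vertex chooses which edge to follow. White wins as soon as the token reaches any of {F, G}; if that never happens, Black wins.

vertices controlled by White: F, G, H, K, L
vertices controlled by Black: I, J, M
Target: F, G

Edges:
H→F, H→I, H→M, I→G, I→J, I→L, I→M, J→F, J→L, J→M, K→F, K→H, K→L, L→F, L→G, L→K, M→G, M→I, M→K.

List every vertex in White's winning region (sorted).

A0 = {F, G}
A1: add {H, K, L} — H (White) has H→F; K (White) has K→F; L (White) has L→F.
A2 = A1; e.g. I (Black) can still go to J. Fixed point.
White's winning region = {F, G, H, K, L}.

F, G, H, K, L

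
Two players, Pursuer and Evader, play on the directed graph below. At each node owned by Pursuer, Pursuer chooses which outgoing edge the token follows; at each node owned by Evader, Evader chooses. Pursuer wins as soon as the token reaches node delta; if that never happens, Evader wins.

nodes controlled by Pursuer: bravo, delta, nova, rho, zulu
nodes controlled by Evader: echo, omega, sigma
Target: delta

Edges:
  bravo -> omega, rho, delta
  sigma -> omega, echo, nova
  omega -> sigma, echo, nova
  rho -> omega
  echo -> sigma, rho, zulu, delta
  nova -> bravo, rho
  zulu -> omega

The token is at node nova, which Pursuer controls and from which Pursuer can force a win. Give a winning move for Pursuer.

bravo

A0 = {delta}
A1: add {bravo} — bravo (Pursuer) has bravo→delta.
A2: add {nova} — nova (Pursuer) has nova→bravo.
A3 = A2; e.g. sigma (Evader) can still go to omega. Fixed point.
From nova, successor bravo is in the attractor (rank 1); the other successor rho is not.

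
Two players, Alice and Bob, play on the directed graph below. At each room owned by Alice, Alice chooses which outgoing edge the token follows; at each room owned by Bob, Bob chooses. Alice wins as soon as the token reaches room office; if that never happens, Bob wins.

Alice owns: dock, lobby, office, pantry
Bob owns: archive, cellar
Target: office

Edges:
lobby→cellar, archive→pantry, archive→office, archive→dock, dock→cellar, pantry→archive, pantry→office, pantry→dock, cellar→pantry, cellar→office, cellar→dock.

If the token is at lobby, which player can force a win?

Bob

A0 = {office}
A1: add {pantry} — pantry (Alice) has pantry→office.
A2 = A1; e.g. archive (Bob) can still go to dock. Fixed point.
lobby never enters the attractor, so Bob can avoid the target forever.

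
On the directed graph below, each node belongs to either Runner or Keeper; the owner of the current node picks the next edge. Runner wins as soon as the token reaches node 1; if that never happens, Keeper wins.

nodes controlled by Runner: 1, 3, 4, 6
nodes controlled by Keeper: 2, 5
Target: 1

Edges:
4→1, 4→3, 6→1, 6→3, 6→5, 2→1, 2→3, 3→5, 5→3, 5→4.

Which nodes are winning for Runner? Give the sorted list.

A0 = {1}
A1: add {4, 6} — 4 (Runner) has 4→1; 6 (Runner) has 6→1.
A2 = A1; e.g. 2 (Keeper) can still go to 3. Fixed point.
Runner's winning region = {1, 4, 6}.

1, 4, 6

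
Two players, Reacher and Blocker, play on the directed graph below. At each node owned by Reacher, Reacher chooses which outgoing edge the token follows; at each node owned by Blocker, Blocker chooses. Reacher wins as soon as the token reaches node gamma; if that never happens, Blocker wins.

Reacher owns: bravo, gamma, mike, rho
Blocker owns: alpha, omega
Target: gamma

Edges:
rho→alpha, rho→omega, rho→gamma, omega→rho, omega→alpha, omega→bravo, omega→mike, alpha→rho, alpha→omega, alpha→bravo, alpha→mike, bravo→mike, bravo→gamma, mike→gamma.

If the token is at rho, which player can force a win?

Reacher

A0 = {gamma}
A1: add {bravo, mike, rho} — rho (Reacher) has rho→gamma; bravo (Reacher) has bravo→gamma; mike (Reacher) has mike→gamma.
A2 = A1; e.g. alpha (Blocker) can still go to omega. Fixed point.
rho ∈ A1, so Reacher can force the target.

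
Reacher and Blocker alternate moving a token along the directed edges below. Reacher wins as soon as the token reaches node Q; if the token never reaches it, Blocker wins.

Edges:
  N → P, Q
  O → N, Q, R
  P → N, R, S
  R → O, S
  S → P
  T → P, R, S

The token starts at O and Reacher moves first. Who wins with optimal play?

Reacher

Track states (vertex, player-to-move).
A0 = {(Q,Reacher), (Q,Blocker)}
A1: add {(N,Reacher), (O,Reacher)}.
(O,Reacher) ∈ A1 ⇒ Reacher forces the target.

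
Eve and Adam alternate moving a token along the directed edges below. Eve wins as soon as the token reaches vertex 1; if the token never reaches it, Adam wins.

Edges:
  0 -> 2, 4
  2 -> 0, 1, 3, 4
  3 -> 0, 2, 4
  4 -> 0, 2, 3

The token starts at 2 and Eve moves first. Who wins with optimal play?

Track states (vertex, player-to-move).
A0 = {(1,Eve), (1,Adam)}
A1: add {(2,Eve)}.
(2,Eve) ∈ A1 ⇒ Eve forces the target.

Eve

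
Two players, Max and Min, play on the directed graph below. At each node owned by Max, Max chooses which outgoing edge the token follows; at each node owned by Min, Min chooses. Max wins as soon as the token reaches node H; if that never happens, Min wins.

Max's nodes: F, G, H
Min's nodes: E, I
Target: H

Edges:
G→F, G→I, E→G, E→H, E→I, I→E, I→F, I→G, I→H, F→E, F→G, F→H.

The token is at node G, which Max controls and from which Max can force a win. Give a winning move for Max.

A0 = {H}
A1: add {F} — F (Max) has F→H.
A2: add {G} — G (Max) has G→F.
A3 = A2; e.g. E (Min) can still go to I. Fixed point.
From G, successor F is in the attractor (rank 1); the other successor I is not.

F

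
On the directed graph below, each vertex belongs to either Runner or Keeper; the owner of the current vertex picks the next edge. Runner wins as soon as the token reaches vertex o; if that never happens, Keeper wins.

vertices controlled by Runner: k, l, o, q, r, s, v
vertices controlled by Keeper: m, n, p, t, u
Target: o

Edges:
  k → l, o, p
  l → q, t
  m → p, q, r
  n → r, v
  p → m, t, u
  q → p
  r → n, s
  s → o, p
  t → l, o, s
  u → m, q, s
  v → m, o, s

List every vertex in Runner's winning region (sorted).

k, n, o, r, s, v

A0 = {o}
A1: add {k, s, v} — k (Runner) has k→o; s (Runner) has s→o; v (Runner) has v→o.
A2: add {r} — r (Runner) has r→s.
A3: add {n} — n (Keeper): all of {r, v} already in.
A4 = A3; e.g. l (Runner) has no edge into A3. Fixed point.
Runner's winning region = {k, n, o, r, s, v}.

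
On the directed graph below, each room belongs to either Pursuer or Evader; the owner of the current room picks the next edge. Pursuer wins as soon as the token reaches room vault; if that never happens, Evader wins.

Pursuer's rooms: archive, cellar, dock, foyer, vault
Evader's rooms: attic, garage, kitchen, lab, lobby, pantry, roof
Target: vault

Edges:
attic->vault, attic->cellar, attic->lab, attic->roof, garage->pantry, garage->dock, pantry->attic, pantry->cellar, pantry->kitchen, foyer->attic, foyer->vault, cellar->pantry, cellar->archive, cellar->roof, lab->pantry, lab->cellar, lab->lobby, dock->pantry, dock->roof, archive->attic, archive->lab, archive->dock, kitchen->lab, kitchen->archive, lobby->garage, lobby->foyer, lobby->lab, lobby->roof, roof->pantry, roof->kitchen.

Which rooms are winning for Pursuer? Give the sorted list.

foyer, vault

A0 = {vault}
A1: add {foyer} — foyer (Pursuer) has foyer→vault.
A2 = A1; e.g. attic (Evader) can still go to cellar. Fixed point.
Pursuer's winning region = {foyer, vault}.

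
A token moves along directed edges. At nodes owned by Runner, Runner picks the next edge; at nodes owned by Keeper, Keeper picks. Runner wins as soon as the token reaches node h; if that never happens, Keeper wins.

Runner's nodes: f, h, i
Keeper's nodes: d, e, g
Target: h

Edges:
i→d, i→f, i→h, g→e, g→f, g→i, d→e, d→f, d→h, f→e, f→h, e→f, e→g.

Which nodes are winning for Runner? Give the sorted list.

A0 = {h}
A1: add {f, i} — f (Runner) has f→h; i (Runner) has i→h.
A2 = A1; e.g. d (Keeper) can still go to e. Fixed point.
Runner's winning region = {f, h, i}.

f, h, i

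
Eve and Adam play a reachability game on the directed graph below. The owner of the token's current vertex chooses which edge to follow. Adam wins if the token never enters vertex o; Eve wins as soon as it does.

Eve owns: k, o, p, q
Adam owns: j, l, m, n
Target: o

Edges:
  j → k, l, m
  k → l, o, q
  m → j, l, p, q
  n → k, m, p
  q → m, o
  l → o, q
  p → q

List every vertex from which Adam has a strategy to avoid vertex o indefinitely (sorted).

j, m, n

A0 = {o}
A1: add {k, q} — k (Eve) has k→o; q (Eve) has q→o.
A2: add {l, p} — l (Adam): all of {o, q} already in; p (Eve) has p→q.
A3 = A2; e.g. j (Adam) can still go to m. Fixed point.
Eve's attractor = {k, l, o, p, q}; Adam avoids the target exactly from the complement.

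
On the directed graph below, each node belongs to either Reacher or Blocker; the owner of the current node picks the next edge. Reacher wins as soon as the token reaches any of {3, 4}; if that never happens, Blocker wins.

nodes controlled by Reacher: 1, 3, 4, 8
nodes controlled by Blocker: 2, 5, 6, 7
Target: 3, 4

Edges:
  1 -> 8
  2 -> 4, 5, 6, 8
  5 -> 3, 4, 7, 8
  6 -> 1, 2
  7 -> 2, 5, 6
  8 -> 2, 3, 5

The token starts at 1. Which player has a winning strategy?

A0 = {3, 4}
A1: add {8} — 8 (Reacher) has 8→3.
A2: add {1} — 1 (Reacher) has 1→8.
A3 = A2; e.g. 2 (Blocker) can still go to 5. Fixed point.
1 ∈ A2, so Reacher can force the target.

Reacher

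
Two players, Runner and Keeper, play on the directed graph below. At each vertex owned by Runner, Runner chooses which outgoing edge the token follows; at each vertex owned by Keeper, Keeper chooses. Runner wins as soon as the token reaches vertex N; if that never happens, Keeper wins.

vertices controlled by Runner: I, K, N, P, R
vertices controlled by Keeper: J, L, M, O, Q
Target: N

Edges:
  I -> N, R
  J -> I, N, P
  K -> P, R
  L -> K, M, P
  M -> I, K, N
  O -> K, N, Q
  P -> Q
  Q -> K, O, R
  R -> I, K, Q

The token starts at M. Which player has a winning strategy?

Runner

A0 = {N}
A1: add {I} — I (Runner) has I→N.
A2: add {R} — R (Runner) has R→I.
A3: add {K} — K (Runner) has K→R.
A4: add {M} — M (Keeper): all of {I, K, N} already in.
A5 = A4; e.g. J (Keeper) can still go to P. Fixed point.
M ∈ A4, so Runner can force the target.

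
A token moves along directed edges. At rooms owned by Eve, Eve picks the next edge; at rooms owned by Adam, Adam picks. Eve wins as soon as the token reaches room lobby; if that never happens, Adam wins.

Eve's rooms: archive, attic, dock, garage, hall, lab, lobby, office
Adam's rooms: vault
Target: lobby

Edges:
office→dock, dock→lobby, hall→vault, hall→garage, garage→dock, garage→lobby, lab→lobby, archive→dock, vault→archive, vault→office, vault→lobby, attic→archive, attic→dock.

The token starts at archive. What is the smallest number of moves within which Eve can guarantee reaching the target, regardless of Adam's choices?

2

A0 = {lobby}
A1: add {dock, garage, lab} — lab (Eve) has lab→lobby; garage (Eve) has garage→lobby; dock (Eve) has dock→lobby.
A2: add {archive, attic, hall, office} — hall (Eve) has hall→garage; attic (Eve) has attic→dock; archive (Eve) has archive→dock; office (Eve) has office→dock.
archive enters the attractor at level 2, so Eve can force the target in 2 moves from there.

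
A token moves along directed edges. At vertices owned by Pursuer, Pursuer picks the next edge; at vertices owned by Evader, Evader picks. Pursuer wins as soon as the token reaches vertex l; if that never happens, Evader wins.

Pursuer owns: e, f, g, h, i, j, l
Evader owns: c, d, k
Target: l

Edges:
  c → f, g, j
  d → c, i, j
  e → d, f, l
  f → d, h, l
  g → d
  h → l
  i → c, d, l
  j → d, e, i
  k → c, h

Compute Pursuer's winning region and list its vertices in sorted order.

A0 = {l}
A1: add {e, f, h, i} — e (Pursuer) has e→l; f (Pursuer) has f→l; h (Pursuer) has h→l; i (Pursuer) has i→l.
A2: add {j} — j (Pursuer) has j→e.
A3 = A2; e.g. c (Evader) can still go to g. Fixed point.
Pursuer's winning region = {e, f, h, i, j, l}.

e, f, h, i, j, l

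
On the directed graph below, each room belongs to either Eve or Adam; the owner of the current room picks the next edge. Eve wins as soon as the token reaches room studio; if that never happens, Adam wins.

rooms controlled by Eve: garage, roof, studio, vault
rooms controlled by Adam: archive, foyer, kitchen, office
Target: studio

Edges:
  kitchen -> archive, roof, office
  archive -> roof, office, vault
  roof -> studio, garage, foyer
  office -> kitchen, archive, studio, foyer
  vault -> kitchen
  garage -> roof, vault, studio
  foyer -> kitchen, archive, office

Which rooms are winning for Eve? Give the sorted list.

garage, roof, studio

A0 = {studio}
A1: add {garage, roof} — roof (Eve) has roof→studio; garage (Eve) has garage→studio.
A2 = A1; e.g. kitchen (Adam) can still go to archive. Fixed point.
Eve's winning region = {garage, roof, studio}.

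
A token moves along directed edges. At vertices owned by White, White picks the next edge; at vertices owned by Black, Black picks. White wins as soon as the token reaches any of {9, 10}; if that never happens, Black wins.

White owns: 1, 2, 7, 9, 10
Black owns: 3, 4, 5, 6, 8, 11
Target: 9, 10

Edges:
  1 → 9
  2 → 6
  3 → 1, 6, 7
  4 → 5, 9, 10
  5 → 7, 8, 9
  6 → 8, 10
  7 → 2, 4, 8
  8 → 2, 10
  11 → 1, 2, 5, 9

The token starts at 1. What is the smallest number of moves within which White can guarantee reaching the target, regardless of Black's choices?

A0 = {9, 10}
A1: add {1} — 1 (White) has 1→9.
A2 = A1; e.g. 2 (White) has no edge into A1. Fixed point.
1 enters the attractor at level 1, so White can force the target in 1 move from there.

1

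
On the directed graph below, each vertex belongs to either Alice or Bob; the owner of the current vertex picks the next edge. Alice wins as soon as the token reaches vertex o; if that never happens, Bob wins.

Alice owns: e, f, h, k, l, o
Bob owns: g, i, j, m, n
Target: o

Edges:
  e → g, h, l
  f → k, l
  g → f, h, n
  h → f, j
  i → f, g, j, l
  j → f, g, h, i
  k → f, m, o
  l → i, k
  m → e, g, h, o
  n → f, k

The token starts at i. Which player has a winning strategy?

A0 = {o}
A1: add {k} — k (Alice) has k→o.
A2: add {f, l} — f (Alice) has f→k; l (Alice) has l→k.
A3: add {e, h, n} — e (Alice) has e→l; h (Alice) has h→f; n (Bob): all of {f, k} already in.
A4: add {g} — g (Bob): all of {f, h, n} already in.
A5: add {m} — m (Bob): all of {e, g, h, o} already in.
A6 = A5; e.g. i (Bob) can still go to j. Fixed point.
i never enters the attractor, so Bob can avoid the target forever.

Bob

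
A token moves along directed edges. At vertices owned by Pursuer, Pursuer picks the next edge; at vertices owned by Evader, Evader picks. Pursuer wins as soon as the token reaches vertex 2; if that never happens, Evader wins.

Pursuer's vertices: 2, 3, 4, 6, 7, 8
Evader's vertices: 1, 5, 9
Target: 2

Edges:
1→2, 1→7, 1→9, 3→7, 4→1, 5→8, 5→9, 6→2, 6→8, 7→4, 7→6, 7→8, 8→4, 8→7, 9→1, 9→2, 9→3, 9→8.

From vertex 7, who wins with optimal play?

A0 = {2}
A1: add {6} — 6 (Pursuer) has 6→2.
A2: add {7} — 7 (Pursuer) has 7→6.
7 ∈ A2, so Pursuer can force the target.

Pursuer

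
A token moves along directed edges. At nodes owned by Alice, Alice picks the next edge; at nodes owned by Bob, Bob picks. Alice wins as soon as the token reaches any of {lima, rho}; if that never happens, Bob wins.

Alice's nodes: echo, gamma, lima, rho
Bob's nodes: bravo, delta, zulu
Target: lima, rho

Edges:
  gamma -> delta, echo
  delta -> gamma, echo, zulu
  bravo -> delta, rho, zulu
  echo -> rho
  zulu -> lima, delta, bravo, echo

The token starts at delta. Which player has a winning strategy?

A0 = {lima, rho}
A1: add {echo} — echo (Alice) has echo→rho.
A2: add {gamma} — gamma (Alice) has gamma→echo.
A3 = A2; e.g. delta (Bob) can still go to zulu. Fixed point.
delta never enters the attractor, so Bob can avoid the target forever.

Bob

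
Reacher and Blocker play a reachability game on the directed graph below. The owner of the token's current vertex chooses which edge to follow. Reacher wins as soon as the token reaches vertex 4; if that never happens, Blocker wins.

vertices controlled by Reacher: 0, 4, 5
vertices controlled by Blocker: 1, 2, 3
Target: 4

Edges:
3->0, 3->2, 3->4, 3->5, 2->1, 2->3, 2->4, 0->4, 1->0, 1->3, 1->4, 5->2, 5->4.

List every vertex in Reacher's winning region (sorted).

A0 = {4}
A1: add {0, 5} — 0 (Reacher) has 0→4; 5 (Reacher) has 5→4.
A2 = A1; e.g. 1 (Blocker) can still go to 3. Fixed point.
Reacher's winning region = {0, 4, 5}.

0, 4, 5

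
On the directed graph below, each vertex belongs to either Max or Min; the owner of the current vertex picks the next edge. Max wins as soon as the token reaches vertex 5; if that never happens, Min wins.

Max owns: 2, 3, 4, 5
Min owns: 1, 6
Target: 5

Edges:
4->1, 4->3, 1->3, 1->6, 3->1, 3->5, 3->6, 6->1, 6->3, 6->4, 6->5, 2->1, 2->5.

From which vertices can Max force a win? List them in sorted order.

A0 = {5}
A1: add {2, 3} — 2 (Max) has 2→5; 3 (Max) has 3→5.
A2: add {4} — 4 (Max) has 4→3.
A3 = A2; e.g. 1 (Min) can still go to 6. Fixed point.
Max's winning region = {2, 3, 4, 5}.

2, 3, 4, 5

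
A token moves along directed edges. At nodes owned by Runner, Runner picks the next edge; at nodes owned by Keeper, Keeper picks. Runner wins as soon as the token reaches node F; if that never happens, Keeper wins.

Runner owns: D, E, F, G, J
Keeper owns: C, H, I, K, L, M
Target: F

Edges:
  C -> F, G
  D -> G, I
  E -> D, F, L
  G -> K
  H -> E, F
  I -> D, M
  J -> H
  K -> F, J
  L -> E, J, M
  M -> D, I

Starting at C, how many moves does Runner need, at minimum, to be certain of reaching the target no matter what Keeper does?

6

A0 = {F}
A1: add {E} — E (Runner) has E→F.
A2: add {H} — H (Keeper): all of {E, F} already in.
A3: add {J} — J (Runner) has J→H.
A4: add {K} — K (Keeper): all of {F, J} already in.
A5: add {G} — G (Runner) has G→K.
A6: add {C, D} — C (Keeper): all of {F, G} already in; D (Runner) has D→G.
A7 = A6; e.g. I (Keeper) can still go to M. Fixed point.
C enters the attractor at level 6, so Runner can force the target in 6 moves from there.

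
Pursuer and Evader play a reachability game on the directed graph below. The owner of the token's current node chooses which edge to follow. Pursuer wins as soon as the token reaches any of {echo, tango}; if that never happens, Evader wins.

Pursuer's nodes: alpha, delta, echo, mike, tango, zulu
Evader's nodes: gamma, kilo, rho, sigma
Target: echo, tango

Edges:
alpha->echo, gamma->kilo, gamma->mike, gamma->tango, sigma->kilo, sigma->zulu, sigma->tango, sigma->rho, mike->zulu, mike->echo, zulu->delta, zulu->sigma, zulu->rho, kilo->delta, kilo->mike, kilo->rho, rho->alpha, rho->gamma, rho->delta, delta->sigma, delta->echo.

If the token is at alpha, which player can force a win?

A0 = {echo, tango}
A1: add {alpha, delta, mike} — alpha (Pursuer) has alpha→echo; delta (Pursuer) has delta→echo; mike (Pursuer) has mike→echo.
alpha ∈ A1, so Pursuer can force the target.

Pursuer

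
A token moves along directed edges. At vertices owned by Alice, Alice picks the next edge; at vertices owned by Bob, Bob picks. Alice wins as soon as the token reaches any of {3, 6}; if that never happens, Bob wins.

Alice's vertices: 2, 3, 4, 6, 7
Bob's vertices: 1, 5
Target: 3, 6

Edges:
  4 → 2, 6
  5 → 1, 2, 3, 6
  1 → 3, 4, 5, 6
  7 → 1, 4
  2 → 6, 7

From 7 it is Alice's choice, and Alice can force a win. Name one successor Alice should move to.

4

A0 = {3, 6}
A1: add {2, 4} — 2 (Alice) has 2→6; 4 (Alice) has 4→6.
A2: add {7} — 7 (Alice) has 7→4.
A3 = A2; e.g. 1 (Bob) can still go to 5. Fixed point.
From 7, successor 4 is in the attractor (rank 1); the other successor 1 is not.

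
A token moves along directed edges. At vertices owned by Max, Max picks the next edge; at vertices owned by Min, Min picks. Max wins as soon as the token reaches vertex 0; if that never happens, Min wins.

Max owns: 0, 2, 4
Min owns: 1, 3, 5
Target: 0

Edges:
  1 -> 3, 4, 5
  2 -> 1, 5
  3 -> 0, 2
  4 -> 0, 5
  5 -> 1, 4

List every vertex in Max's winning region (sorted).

0, 4

A0 = {0}
A1: add {4} — 4 (Max) has 4→0.
A2 = A1; e.g. 1 (Min) can still go to 3. Fixed point.
Max's winning region = {0, 4}.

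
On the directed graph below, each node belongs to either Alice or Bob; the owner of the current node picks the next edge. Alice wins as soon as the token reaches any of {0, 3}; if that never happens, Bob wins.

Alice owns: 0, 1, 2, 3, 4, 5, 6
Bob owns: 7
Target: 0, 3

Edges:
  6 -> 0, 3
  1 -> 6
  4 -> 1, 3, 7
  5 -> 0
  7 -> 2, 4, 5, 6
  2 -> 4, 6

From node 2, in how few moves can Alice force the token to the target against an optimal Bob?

2

A0 = {0, 3}
A1: add {4, 5, 6} — 4 (Alice) has 4→3; 5 (Alice) has 5→0; 6 (Alice) has 6→0.
A2: add {1, 2} — 1 (Alice) has 1→6; 2 (Alice) has 2→4.
2 enters the attractor at level 2, so Alice can force the target in 2 moves from there.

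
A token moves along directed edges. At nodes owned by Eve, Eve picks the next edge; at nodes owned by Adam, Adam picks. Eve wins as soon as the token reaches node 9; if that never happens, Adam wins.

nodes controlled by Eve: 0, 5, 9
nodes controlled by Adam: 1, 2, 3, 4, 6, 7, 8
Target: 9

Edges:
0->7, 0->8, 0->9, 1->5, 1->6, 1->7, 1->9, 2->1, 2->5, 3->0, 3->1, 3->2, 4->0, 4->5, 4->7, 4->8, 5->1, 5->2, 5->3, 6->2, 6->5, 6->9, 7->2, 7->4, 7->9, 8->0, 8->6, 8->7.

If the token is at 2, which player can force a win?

Adam

A0 = {9}
A1: add {0} — 0 (Eve) has 0→9.
A2 = A1; e.g. 1 (Adam) can still go to 5. Fixed point.
2 never enters the attractor, so Adam can avoid the target forever.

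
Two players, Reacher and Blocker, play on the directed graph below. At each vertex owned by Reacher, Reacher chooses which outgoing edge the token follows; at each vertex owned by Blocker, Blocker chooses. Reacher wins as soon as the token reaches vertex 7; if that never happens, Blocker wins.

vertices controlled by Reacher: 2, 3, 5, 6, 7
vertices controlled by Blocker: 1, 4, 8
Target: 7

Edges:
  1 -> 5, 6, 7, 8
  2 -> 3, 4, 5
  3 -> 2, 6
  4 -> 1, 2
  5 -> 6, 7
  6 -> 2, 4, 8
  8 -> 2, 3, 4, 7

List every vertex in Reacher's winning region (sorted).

A0 = {7}
A1: add {5} — 5 (Reacher) has 5→7.
A2: add {2} — 2 (Reacher) has 2→5.
A3: add {3, 6} — 3 (Reacher) has 3→2; 6 (Reacher) has 6→2.
A4 = A3; e.g. 1 (Blocker) can still go to 8. Fixed point.
Reacher's winning region = {2, 3, 5, 6, 7}.

2, 3, 5, 6, 7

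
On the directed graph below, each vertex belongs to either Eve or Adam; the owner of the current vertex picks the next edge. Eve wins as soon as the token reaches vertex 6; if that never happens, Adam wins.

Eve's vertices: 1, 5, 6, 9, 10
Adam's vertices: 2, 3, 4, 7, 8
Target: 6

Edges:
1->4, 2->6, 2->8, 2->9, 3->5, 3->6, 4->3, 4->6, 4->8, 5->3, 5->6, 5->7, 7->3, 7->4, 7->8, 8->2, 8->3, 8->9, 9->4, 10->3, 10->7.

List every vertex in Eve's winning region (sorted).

A0 = {6}
A1: add {5} — 5 (Eve) has 5→6.
A2: add {3} — 3 (Adam): all of {5, 6} already in.
A3: add {10} — 10 (Eve) has 10→3.
A4 = A3; e.g. 1 (Eve) has no edge into A3. Fixed point.
Eve's winning region = {3, 5, 6, 10}.

3, 5, 6, 10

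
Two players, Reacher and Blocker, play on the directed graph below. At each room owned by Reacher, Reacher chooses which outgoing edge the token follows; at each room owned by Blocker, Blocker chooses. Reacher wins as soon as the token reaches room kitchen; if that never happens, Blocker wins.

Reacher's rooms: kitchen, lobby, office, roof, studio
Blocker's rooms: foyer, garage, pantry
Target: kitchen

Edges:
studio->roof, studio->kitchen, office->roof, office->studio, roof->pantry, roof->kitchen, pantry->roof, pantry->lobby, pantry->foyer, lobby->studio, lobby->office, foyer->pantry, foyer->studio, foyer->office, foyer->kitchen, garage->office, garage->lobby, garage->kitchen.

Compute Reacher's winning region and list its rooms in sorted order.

A0 = {kitchen}
A1: add {roof, studio} — roof (Reacher) has roof→kitchen; studio (Reacher) has studio→kitchen.
A2: add {lobby, office} — office (Reacher) has office→roof; lobby (Reacher) has lobby→studio.
A3: add {garage} — garage (Blocker): all of {office, lobby, kitchen} already in.
A4 = A3; e.g. pantry (Blocker) can still go to foyer. Fixed point.
Reacher's winning region = {garage, kitchen, lobby, office, roof, studio}.

garage, kitchen, lobby, office, roof, studio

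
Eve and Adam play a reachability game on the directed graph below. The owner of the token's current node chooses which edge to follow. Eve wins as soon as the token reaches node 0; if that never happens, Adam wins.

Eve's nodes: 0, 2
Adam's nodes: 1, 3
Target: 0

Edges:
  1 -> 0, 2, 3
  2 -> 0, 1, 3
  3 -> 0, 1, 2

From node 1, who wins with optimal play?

Adam

A0 = {0}
A1: add {2} — 2 (Eve) has 2→0.
A2 = A1; e.g. 1 (Adam) can still go to 3. Fixed point.
1 never enters the attractor, so Adam can avoid the target forever.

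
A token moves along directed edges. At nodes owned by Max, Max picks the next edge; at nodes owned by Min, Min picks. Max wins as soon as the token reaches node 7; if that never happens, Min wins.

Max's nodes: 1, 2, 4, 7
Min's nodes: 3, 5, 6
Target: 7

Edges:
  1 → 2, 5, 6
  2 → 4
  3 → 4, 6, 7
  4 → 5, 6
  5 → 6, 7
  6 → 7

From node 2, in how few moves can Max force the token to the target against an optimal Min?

3

A0 = {7}
A1: add {6} — 6 (Min): all of {7} already in.
A2: add {1, 4, 5} — 1 (Max) has 1→6; 4 (Max) has 4→6; 5 (Min): all of {6, 7} already in.
A3: add {2, 3} — 2 (Max) has 2→4; 3 (Min): all of {4, 6, 7} already in.
A3 = all vertices. Fixed point.
2 enters the attractor at level 3, so Max can force the target in 3 moves from there.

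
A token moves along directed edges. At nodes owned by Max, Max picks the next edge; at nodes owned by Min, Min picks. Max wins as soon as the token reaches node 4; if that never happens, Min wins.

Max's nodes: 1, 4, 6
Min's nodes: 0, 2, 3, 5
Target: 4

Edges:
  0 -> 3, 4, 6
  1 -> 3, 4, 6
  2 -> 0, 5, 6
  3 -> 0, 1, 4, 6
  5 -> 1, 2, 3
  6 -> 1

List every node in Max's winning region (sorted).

1, 4, 6

A0 = {4}
A1: add {1} — 1 (Max) has 1→4.
A2: add {6} — 6 (Max) has 6→1.
A3 = A2; e.g. 0 (Min) can still go to 3. Fixed point.
Max's winning region = {1, 4, 6}.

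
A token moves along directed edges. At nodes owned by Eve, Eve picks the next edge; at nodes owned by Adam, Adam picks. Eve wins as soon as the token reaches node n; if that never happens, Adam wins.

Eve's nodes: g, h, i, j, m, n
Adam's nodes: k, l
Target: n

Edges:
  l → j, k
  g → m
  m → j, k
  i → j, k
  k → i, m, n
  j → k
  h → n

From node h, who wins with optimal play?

Eve

A0 = {n}
A1: add {h} — h (Eve) has h→n.
A2 = A1; e.g. g (Eve) has no edge into A1. Fixed point.
h ∈ A1, so Eve can force the target.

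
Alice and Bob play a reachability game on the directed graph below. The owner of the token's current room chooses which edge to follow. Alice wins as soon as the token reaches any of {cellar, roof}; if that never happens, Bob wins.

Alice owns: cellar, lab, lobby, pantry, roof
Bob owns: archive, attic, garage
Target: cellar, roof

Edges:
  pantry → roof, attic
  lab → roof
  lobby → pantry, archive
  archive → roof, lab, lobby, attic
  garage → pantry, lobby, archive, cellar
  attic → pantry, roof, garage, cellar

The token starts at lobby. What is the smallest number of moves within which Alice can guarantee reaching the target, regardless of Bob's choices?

2

A0 = {cellar, roof}
A1: add {lab, pantry} — pantry (Alice) has pantry→roof; lab (Alice) has lab→roof.
A2: add {lobby} — lobby (Alice) has lobby→pantry.
A3 = A2; e.g. archive (Bob) can still go to attic. Fixed point.
lobby enters the attractor at level 2, so Alice can force the target in 2 moves from there.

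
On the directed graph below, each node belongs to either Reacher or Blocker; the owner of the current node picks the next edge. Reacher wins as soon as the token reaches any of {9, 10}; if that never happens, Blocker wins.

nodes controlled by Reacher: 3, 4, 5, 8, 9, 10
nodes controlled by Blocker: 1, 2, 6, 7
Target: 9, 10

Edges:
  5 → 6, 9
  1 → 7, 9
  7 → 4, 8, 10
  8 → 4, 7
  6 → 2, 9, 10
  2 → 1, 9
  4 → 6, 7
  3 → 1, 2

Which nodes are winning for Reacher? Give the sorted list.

5, 9, 10

A0 = {9, 10}
A1: add {5} — 5 (Reacher) has 5→9.
A2 = A1; e.g. 1 (Blocker) can still go to 7. Fixed point.
Reacher's winning region = {5, 9, 10}.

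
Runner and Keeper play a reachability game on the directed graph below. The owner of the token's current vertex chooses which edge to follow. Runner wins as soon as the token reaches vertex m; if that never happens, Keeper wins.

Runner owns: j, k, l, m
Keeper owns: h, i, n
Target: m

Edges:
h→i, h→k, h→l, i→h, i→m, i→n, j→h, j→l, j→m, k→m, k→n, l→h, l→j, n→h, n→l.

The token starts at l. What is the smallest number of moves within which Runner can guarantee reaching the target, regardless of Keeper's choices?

A0 = {m}
A1: add {j, k} — j (Runner) has j→m; k (Runner) has k→m.
A2: add {l} — l (Runner) has l→j.
A3 = A2; e.g. h (Keeper) can still go to i. Fixed point.
l enters the attractor at level 2, so Runner can force the target in 2 moves from there.

2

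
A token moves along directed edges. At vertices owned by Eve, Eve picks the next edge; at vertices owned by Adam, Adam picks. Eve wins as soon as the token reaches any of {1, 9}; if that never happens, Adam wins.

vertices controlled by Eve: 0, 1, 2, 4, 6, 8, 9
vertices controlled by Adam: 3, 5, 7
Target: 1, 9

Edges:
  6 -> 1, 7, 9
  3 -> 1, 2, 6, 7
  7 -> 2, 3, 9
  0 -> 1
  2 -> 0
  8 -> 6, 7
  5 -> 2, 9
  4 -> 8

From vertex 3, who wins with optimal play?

Adam

A0 = {1, 9}
A1: add {0, 6} — 0 (Eve) has 0→1; 6 (Eve) has 6→1.
A2: add {2, 8} — 2 (Eve) has 2→0; 8 (Eve) has 8→6.
A3: add {4, 5} — 4 (Eve) has 4→8; 5 (Adam): all of {2, 9} already in.
A4 = A3; e.g. 3 (Adam) can still go to 7. Fixed point.
3 never enters the attractor, so Adam can avoid the target forever.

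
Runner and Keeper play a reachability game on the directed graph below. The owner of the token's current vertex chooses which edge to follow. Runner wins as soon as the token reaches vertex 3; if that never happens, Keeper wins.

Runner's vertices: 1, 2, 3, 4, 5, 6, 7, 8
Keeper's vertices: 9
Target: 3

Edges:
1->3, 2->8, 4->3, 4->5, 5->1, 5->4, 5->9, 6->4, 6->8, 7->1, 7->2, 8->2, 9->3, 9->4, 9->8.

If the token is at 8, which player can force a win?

A0 = {3}
A1: add {1, 4} — 1 (Runner) has 1→3; 4 (Runner) has 4→3.
A2: add {5, 6, 7} — 5 (Runner) has 5→1; 6 (Runner) has 6→4; 7 (Runner) has 7→1.
A3 = A2; e.g. 2 (Runner) has no edge into A2. Fixed point.
8 never enters the attractor, so Keeper can avoid the target forever.

Keeper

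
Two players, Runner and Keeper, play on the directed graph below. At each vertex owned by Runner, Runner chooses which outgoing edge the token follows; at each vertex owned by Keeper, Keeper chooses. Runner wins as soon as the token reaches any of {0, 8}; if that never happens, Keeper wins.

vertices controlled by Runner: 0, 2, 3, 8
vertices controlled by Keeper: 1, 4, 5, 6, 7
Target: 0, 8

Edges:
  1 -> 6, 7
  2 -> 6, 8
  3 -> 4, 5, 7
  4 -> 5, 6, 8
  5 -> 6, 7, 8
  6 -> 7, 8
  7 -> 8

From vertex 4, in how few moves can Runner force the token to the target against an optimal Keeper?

4

A0 = {0, 8}
A1: add {2, 7} — 2 (Runner) has 2→8; 7 (Keeper): all of {8} already in.
A2: add {3, 6} — 3 (Runner) has 3→7; 6 (Keeper): all of {7, 8} already in.
A3: add {1, 5} — 1 (Keeper): all of {6, 7} already in; 5 (Keeper): all of {6, 7, 8} already in.
A4: add {4} — 4 (Keeper): all of {5, 6, 8} already in.
A4 = all vertices. Fixed point.
4 enters the attractor at level 4, so Runner can force the target in 4 moves from there.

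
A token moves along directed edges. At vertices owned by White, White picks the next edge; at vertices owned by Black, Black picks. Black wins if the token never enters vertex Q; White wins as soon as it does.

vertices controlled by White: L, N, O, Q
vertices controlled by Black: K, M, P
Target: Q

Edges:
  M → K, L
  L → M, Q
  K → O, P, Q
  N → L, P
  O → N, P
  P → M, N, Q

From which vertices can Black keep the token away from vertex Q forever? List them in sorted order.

A0 = {Q}
A1: add {L} — L (White) has L→Q.
A2: add {N} — N (White) has N→L.
A3: add {O} — O (White) has O→N.
A4 = A3; e.g. K (Black) can still go to P. Fixed point.
White's attractor = {L, N, O, Q}; Black avoids the target exactly from the complement.

K, M, P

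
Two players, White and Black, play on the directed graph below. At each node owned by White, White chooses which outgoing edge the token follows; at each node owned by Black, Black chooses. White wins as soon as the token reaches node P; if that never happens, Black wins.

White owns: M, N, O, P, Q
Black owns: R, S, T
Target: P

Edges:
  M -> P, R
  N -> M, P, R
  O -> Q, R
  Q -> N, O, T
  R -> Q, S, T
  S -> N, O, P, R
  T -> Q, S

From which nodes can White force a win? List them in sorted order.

M, N, O, P, Q

A0 = {P}
A1: add {M, N} — M (White) has M→P; N (White) has N→P.
A2: add {Q} — Q (White) has Q→N.
A3: add {O} — O (White) has O→Q.
A4 = A3; e.g. R (Black) can still go to S. Fixed point.
White's winning region = {M, N, O, P, Q}.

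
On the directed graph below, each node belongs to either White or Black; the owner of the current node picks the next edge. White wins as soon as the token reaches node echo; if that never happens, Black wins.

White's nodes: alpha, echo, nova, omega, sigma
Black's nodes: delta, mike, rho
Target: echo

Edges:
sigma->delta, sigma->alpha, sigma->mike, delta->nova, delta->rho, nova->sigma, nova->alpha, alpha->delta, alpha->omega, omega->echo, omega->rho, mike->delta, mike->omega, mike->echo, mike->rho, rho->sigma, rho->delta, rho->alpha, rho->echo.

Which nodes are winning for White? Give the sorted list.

A0 = {echo}
A1: add {omega} — omega (White) has omega→echo.
A2: add {alpha} — alpha (White) has alpha→omega.
A3: add {nova, sigma} — sigma (White) has sigma→alpha; nova (White) has nova→alpha.
A4 = A3; e.g. delta (Black) can still go to rho. Fixed point.
White's winning region = {alpha, echo, nova, omega, sigma}.

alpha, echo, nova, omega, sigma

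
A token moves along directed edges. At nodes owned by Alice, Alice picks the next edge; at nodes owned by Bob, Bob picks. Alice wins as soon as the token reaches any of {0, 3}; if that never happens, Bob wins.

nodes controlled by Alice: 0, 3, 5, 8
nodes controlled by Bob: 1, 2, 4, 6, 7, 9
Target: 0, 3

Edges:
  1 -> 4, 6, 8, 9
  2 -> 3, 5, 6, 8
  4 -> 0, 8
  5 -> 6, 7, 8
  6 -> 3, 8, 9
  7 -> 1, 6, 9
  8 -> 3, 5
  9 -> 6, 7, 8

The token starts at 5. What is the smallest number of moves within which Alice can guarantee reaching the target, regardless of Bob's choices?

2

A0 = {0, 3}
A1: add {8} — 8 (Alice) has 8→3.
A2: add {4, 5} — 4 (Bob): all of {0, 8} already in; 5 (Alice) has 5→8.
A3 = A2; e.g. 1 (Bob) can still go to 6. Fixed point.
5 enters the attractor at level 2, so Alice can force the target in 2 moves from there.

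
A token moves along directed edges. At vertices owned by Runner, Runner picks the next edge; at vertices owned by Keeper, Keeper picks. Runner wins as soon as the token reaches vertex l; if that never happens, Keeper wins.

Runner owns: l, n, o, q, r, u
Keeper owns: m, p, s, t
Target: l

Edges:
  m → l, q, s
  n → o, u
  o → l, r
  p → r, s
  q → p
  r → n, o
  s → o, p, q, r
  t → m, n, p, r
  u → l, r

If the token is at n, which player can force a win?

Runner

A0 = {l}
A1: add {o, u} — o (Runner) has o→l; u (Runner) has u→l.
A2: add {n, r} — n (Runner) has n→o; r (Runner) has r→o.
A3 = A2; e.g. m (Keeper) can still go to q. Fixed point.
n ∈ A2, so Runner can force the target.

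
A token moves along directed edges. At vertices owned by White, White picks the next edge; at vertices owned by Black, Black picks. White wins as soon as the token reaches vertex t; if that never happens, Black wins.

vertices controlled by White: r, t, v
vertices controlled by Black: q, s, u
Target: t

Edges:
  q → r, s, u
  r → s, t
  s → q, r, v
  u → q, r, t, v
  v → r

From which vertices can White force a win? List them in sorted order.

r, t, v

A0 = {t}
A1: add {r} — r (White) has r→t.
A2: add {v} — v (White) has v→r.
A3 = A2; e.g. q (Black) can still go to s. Fixed point.
White's winning region = {r, t, v}.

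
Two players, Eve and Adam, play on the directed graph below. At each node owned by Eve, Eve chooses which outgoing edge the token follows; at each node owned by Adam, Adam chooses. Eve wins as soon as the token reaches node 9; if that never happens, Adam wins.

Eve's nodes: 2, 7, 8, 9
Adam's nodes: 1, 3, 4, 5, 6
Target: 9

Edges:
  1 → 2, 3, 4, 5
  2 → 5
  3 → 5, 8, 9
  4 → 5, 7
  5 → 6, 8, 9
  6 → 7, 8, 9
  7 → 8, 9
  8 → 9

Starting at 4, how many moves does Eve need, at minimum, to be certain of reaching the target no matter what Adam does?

4

A0 = {9}
A1: add {7, 8} — 7 (Eve) has 7→9; 8 (Eve) has 8→9.
A2: add {6} — 6 (Adam): all of {7, 8, 9} already in.
A3: add {5} — 5 (Adam): all of {6, 8, 9} already in.
A4: add {2, 3, 4} — 2 (Eve) has 2→5; 3 (Adam): all of {5, 8, 9} already in; 4 (Adam): all of {5, 7} already in.
4 enters the attractor at level 4, so Eve can force the target in 4 moves from there.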